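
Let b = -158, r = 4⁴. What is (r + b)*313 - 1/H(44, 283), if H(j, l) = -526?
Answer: 16134525/526 ≈ 30674.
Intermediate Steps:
r = 256
(r + b)*313 - 1/H(44, 283) = (256 - 158)*313 - 1/(-526) = 98*313 - 1*(-1/526) = 30674 + 1/526 = 16134525/526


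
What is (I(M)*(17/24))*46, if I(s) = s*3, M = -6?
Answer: -1173/2 ≈ -586.50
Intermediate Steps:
I(s) = 3*s
(I(M)*(17/24))*46 = ((3*(-6))*(17/24))*46 = -306/24*46 = -18*17/24*46 = -51/4*46 = -1173/2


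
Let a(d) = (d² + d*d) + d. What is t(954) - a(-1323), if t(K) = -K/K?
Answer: -3499336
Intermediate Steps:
t(K) = -1 (t(K) = -1*1 = -1)
a(d) = d + 2*d² (a(d) = (d² + d²) + d = 2*d² + d = d + 2*d²)
t(954) - a(-1323) = -1 - (-1323)*(1 + 2*(-1323)) = -1 - (-1323)*(1 - 2646) = -1 - (-1323)*(-2645) = -1 - 1*3499335 = -1 - 3499335 = -3499336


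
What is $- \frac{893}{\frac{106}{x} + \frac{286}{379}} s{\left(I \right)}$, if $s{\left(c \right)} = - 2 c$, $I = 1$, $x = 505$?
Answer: $\frac{8995565}{4858} \approx 1851.7$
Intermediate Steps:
$- \frac{893}{\frac{106}{x} + \frac{286}{379}} s{\left(I \right)} = - \frac{893}{\frac{106}{505} + \frac{286}{379}} \left(\left(-2\right) 1\right) = - \frac{893}{106 \cdot \frac{1}{505} + 286 \cdot \frac{1}{379}} \left(-2\right) = - \frac{893}{\frac{106}{505} + \frac{286}{379}} \left(-2\right) = - \frac{893}{\frac{184604}{191395}} \left(-2\right) = \left(-893\right) \frac{191395}{184604} \left(-2\right) = \left(- \frac{8995565}{9716}\right) \left(-2\right) = \frac{8995565}{4858}$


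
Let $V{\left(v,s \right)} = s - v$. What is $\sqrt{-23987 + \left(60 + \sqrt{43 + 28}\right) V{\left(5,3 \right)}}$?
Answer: $\sqrt{-24107 - 2 \sqrt{71}} \approx 155.32 i$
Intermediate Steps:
$\sqrt{-23987 + \left(60 + \sqrt{43 + 28}\right) V{\left(5,3 \right)}} = \sqrt{-23987 + \left(60 + \sqrt{43 + 28}\right) \left(3 - 5\right)} = \sqrt{-23987 + \left(60 + \sqrt{71}\right) \left(3 - 5\right)} = \sqrt{-23987 + \left(60 + \sqrt{71}\right) \left(-2\right)} = \sqrt{-23987 - \left(120 + 2 \sqrt{71}\right)} = \sqrt{-24107 - 2 \sqrt{71}}$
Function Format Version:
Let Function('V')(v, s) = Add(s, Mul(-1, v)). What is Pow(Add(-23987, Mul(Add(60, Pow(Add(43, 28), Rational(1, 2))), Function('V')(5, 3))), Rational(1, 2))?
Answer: Pow(Add(-24107, Mul(-2, Pow(71, Rational(1, 2)))), Rational(1, 2)) ≈ Mul(155.32, I)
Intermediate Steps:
Pow(Add(-23987, Mul(Add(60, Pow(Add(43, 28), Rational(1, 2))), Function('V')(5, 3))), Rational(1, 2)) = Pow(Add(-23987, Mul(Add(60, Pow(Add(43, 28), Rational(1, 2))), Add(3, Mul(-1, 5)))), Rational(1, 2)) = Pow(Add(-23987, Mul(Add(60, Pow(71, Rational(1, 2))), Add(3, -5))), Rational(1, 2)) = Pow(Add(-23987, Mul(Add(60, Pow(71, Rational(1, 2))), -2)), Rational(1, 2)) = Pow(Add(-23987, Add(-120, Mul(-2, Pow(71, Rational(1, 2))))), Rational(1, 2)) = Pow(Add(-24107, Mul(-2, Pow(71, Rational(1, 2)))), Rational(1, 2))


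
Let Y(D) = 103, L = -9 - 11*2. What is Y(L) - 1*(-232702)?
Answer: 232805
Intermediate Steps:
L = -31 (L = -9 - 22 = -31)
Y(L) - 1*(-232702) = 103 - 1*(-232702) = 103 + 232702 = 232805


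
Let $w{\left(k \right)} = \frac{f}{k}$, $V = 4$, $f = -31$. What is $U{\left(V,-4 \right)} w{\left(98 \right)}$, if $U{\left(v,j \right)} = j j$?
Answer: $- \frac{248}{49} \approx -5.0612$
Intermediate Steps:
$w{\left(k \right)} = - \frac{31}{k}$
$U{\left(v,j \right)} = j^{2}$
$U{\left(V,-4 \right)} w{\left(98 \right)} = \left(-4\right)^{2} \left(- \frac{31}{98}\right) = 16 \left(\left(-31\right) \frac{1}{98}\right) = 16 \left(- \frac{31}{98}\right) = - \frac{248}{49}$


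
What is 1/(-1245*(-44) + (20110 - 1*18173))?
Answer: 1/56717 ≈ 1.7631e-5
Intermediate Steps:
1/(-1245*(-44) + (20110 - 1*18173)) = 1/(54780 + (20110 - 18173)) = 1/(54780 + 1937) = 1/56717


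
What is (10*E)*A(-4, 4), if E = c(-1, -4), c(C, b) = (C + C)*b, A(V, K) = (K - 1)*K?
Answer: 960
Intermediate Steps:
A(V, K) = K*(-1 + K) (A(V, K) = (-1 + K)*K = K*(-1 + K))
c(C, b) = 2*C*b (c(C, b) = (2*C)*b = 2*C*b)
E = 8 (E = 2*(-1)*(-4) = 8)
(10*E)*A(-4, 4) = (10*8)*(4*(-1 + 4)) = 80*(4*3) = 80*12 = 960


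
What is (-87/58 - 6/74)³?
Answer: -1601613/405224 ≈ -3.9524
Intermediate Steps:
(-87/58 - 6/74)³ = (-87*1/58 - 6*1/74)³ = (-3/2 - 3/37)³ = (-117/74)³ = -1601613/405224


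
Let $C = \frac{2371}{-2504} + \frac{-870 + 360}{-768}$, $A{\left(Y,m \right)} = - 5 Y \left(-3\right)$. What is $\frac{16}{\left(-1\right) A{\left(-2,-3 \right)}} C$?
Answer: $- \frac{3777}{25040} \approx -0.15084$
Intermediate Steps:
$A{\left(Y,m \right)} = 15 Y$
$C = - \frac{11331}{40064}$ ($C = 2371 \left(- \frac{1}{2504}\right) - - \frac{85}{128} = - \frac{2371}{2504} + \frac{85}{128} = - \frac{11331}{40064} \approx -0.28282$)
$\frac{16}{\left(-1\right) A{\left(-2,-3 \right)}} C = \frac{16}{\left(-1\right) 15 \left(-2\right)} \left(- \frac{11331}{40064}\right) = \frac{16}{\left(-1\right) \left(-30\right)} \left(- \frac{11331}{40064}\right) = \frac{16}{30} \left(- \frac{11331}{40064}\right) = 16 \cdot \frac{1}{30} \left(- \frac{11331}{40064}\right) = \frac{8}{15} \left(- \frac{11331}{40064}\right) = - \frac{3777}{25040}$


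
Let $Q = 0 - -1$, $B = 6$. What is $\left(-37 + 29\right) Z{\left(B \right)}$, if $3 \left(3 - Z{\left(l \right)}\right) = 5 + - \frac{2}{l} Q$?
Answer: $- \frac{104}{9} \approx -11.556$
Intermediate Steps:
$Q = 1$ ($Q = 0 + 1 = 1$)
$Z{\left(l \right)} = \frac{4}{3} + \frac{2}{3 l}$ ($Z{\left(l \right)} = 3 - \frac{5 + - \frac{2}{l} 1}{3} = 3 - \frac{5 - \frac{2}{l}}{3} = 3 - \left(\frac{5}{3} - \frac{2}{3 l}\right) = \frac{4}{3} + \frac{2}{3 l}$)
$\left(-37 + 29\right) Z{\left(B \right)} = \left(-37 + 29\right) \frac{2 \left(1 + 2 \cdot 6\right)}{3 \cdot 6} = - 8 \cdot \frac{2}{3} \cdot \frac{1}{6} \left(1 + 12\right) = - 8 \cdot \frac{2}{3} \cdot \frac{1}{6} \cdot 13 = \left(-8\right) \frac{13}{9} = - \frac{104}{9}$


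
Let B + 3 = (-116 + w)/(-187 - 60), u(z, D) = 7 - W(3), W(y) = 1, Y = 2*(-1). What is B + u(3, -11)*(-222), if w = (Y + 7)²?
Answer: -25358/19 ≈ -1334.6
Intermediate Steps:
Y = -2
w = 25 (w = (-2 + 7)² = 5² = 25)
u(z, D) = 6 (u(z, D) = 7 - 1*1 = 7 - 1 = 6)
B = -50/19 (B = -3 + (-116 + 25)/(-187 - 60) = -3 - 91/(-247) = -3 - 91*(-1/247) = -3 + 7/19 = -50/19 ≈ -2.6316)
B + u(3, -11)*(-222) = -50/19 + 6*(-222) = -50/19 - 1332 = -25358/19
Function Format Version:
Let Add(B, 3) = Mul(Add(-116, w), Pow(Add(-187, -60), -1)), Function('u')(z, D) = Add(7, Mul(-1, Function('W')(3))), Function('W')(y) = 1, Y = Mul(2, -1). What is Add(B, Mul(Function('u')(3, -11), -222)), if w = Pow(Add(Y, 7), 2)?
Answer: Rational(-25358, 19) ≈ -1334.6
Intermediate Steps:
Y = -2
w = 25 (w = Pow(Add(-2, 7), 2) = Pow(5, 2) = 25)
Function('u')(z, D) = 6 (Function('u')(z, D) = Add(7, Mul(-1, 1)) = Add(7, -1) = 6)
B = Rational(-50, 19) (B = Add(-3, Mul(Add(-116, 25), Pow(Add(-187, -60), -1))) = Add(-3, Mul(-91, Pow(-247, -1))) = Add(-3, Mul(-91, Rational(-1, 247))) = Add(-3, Rational(7, 19)) = Rational(-50, 19) ≈ -2.6316)
Add(B, Mul(Function('u')(3, -11), -222)) = Add(Rational(-50, 19), Mul(6, -222)) = Add(Rational(-50, 19), -1332) = Rational(-25358, 19)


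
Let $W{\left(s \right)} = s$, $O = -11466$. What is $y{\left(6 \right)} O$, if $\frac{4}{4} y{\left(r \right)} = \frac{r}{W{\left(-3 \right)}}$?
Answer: $22932$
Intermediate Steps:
$y{\left(r \right)} = - \frac{r}{3}$ ($y{\left(r \right)} = \frac{r}{-3} = r \left(- \frac{1}{3}\right) = - \frac{r}{3}$)
$y{\left(6 \right)} O = \left(- \frac{1}{3}\right) 6 \left(-11466\right) = \left(-2\right) \left(-11466\right) = 22932$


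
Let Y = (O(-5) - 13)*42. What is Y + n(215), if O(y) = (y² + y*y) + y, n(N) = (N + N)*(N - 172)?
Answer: 19834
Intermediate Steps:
n(N) = 2*N*(-172 + N) (n(N) = (2*N)*(-172 + N) = 2*N*(-172 + N))
O(y) = y + 2*y² (O(y) = (y² + y²) + y = 2*y² + y = y + 2*y²)
Y = 1344 (Y = (-5*(1 + 2*(-5)) - 13)*42 = (-5*(1 - 10) - 13)*42 = (-5*(-9) - 13)*42 = (45 - 13)*42 = 32*42 = 1344)
Y + n(215) = 1344 + 2*215*(-172 + 215) = 1344 + 2*215*43 = 1344 + 18490 = 19834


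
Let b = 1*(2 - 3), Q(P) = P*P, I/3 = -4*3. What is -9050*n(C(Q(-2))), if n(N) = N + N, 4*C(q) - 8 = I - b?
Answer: 122175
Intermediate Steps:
I = -36 (I = 3*(-4*3) = 3*(-12) = -36)
Q(P) = P²
b = -1 (b = 1*(-1) = -1)
C(q) = -27/4 (C(q) = 2 + (-36 - 1*(-1))/4 = 2 + (-36 + 1)/4 = 2 + (¼)*(-35) = 2 - 35/4 = -27/4)
n(N) = 2*N
-9050*n(C(Q(-2))) = -9050*2*(-27/4) = -9050/(1/(-27/2)) = -9050/(-2/27) = -9050*(-27/2) = 122175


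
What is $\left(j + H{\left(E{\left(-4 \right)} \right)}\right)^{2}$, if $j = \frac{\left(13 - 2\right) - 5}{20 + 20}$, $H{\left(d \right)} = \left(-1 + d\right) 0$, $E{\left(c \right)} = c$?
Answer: $\frac{9}{400} \approx 0.0225$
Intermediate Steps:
$H{\left(d \right)} = 0$
$j = \frac{3}{20}$ ($j = \frac{11 - 5}{40} = 6 \cdot \frac{1}{40} = \frac{3}{20} \approx 0.15$)
$\left(j + H{\left(E{\left(-4 \right)} \right)}\right)^{2} = \left(\frac{3}{20} + 0\right)^{2} = \left(\frac{3}{20}\right)^{2} = \frac{9}{400}$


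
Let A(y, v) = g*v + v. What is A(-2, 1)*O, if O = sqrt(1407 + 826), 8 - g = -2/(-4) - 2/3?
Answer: 55*sqrt(2233)/6 ≈ 433.17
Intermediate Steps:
g = 49/6 (g = 8 - (-2/(-4) - 2/3) = 8 - (-2*(-1/4) - 2*1/3) = 8 - (1/2 - 2/3) = 8 - 1*(-1/6) = 8 + 1/6 = 49/6 ≈ 8.1667)
O = sqrt(2233) ≈ 47.255
A(y, v) = 55*v/6 (A(y, v) = 49*v/6 + v = 55*v/6)
A(-2, 1)*O = ((55/6)*1)*sqrt(2233) = 55*sqrt(2233)/6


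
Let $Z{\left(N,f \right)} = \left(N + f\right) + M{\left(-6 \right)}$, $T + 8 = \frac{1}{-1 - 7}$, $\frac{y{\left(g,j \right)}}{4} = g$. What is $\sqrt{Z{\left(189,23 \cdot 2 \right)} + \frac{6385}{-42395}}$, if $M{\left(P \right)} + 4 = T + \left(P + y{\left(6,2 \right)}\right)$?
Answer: $\frac{3 \sqrt{30767119854}}{33916} \approx 15.515$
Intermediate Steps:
$y{\left(g,j \right)} = 4 g$
$T = - \frac{65}{8}$ ($T = -8 + \frac{1}{-1 - 7} = -8 + \frac{1}{-8} = -8 - \frac{1}{8} = - \frac{65}{8} \approx -8.125$)
$M{\left(P \right)} = \frac{95}{8} + P$ ($M{\left(P \right)} = -4 + \left(- \frac{65}{8} + \left(P + 4 \cdot 6\right)\right) = -4 + \left(- \frac{65}{8} + \left(P + 24\right)\right) = -4 + \left(- \frac{65}{8} + \left(24 + P\right)\right) = -4 + \left(\frac{127}{8} + P\right) = \frac{95}{8} + P$)
$Z{\left(N,f \right)} = \frac{47}{8} + N + f$ ($Z{\left(N,f \right)} = \left(N + f\right) + \left(\frac{95}{8} - 6\right) = \left(N + f\right) + \frac{47}{8} = \frac{47}{8} + N + f$)
$\sqrt{Z{\left(189,23 \cdot 2 \right)} + \frac{6385}{-42395}} = \sqrt{\left(\frac{47}{8} + 189 + 23 \cdot 2\right) + \frac{6385}{-42395}} = \sqrt{\left(\frac{47}{8} + 189 + 46\right) + 6385 \left(- \frac{1}{42395}\right)} = \sqrt{\frac{1927}{8} - \frac{1277}{8479}} = \sqrt{\frac{16328817}{67832}} = \frac{3 \sqrt{30767119854}}{33916}$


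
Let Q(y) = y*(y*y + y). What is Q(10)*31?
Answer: 34100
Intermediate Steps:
Q(y) = y*(y + y²) (Q(y) = y*(y² + y) = y*(y + y²))
Q(10)*31 = (10²*(1 + 10))*31 = (100*11)*31 = 1100*31 = 34100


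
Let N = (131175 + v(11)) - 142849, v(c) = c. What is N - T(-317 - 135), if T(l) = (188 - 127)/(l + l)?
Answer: -10543291/904 ≈ -11663.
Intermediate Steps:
T(l) = 61/(2*l) (T(l) = 61/((2*l)) = 61*(1/(2*l)) = 61/(2*l))
N = -11663 (N = (131175 + 11) - 142849 = 131186 - 142849 = -11663)
N - T(-317 - 135) = -11663 - 61/(2*(-317 - 135)) = -11663 - 61/(2*(-452)) = -11663 - 61*(-1)/(2*452) = -11663 - 1*(-61/904) = -11663 + 61/904 = -10543291/904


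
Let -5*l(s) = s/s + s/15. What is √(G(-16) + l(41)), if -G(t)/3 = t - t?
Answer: 2*I*√42/15 ≈ 0.8641*I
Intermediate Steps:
G(t) = 0 (G(t) = -3*(t - t) = -3*0 = 0)
l(s) = -⅕ - s/75 (l(s) = -(s/s + s/15)/5 = -(1 + s*(1/15))/5 = -(1 + s/15)/5 = -⅕ - s/75)
√(G(-16) + l(41)) = √(0 + (-⅕ - 1/75*41)) = √(0 + (-⅕ - 41/75)) = √(0 - 56/75) = √(-56/75) = 2*I*√42/15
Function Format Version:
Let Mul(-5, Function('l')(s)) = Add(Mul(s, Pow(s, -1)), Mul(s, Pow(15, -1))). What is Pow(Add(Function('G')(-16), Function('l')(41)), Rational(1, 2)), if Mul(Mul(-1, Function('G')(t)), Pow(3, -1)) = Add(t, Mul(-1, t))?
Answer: Mul(Rational(2, 15), I, Pow(42, Rational(1, 2))) ≈ Mul(0.86410, I)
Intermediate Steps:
Function('G')(t) = 0 (Function('G')(t) = Mul(-3, Add(t, Mul(-1, t))) = Mul(-3, 0) = 0)
Function('l')(s) = Add(Rational(-1, 5), Mul(Rational(-1, 75), s)) (Function('l')(s) = Mul(Rational(-1, 5), Add(Mul(s, Pow(s, -1)), Mul(s, Pow(15, -1)))) = Mul(Rational(-1, 5), Add(1, Mul(s, Rational(1, 15)))) = Mul(Rational(-1, 5), Add(1, Mul(Rational(1, 15), s))) = Add(Rational(-1, 5), Mul(Rational(-1, 75), s)))
Pow(Add(Function('G')(-16), Function('l')(41)), Rational(1, 2)) = Pow(Add(0, Add(Rational(-1, 5), Mul(Rational(-1, 75), 41))), Rational(1, 2)) = Pow(Add(0, Add(Rational(-1, 5), Rational(-41, 75))), Rational(1, 2)) = Pow(Add(0, Rational(-56, 75)), Rational(1, 2)) = Pow(Rational(-56, 75), Rational(1, 2)) = Mul(Rational(2, 15), I, Pow(42, Rational(1, 2)))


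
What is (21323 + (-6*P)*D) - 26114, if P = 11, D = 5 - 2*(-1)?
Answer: -5253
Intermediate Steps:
D = 7 (D = 5 + 2 = 7)
(21323 + (-6*P)*D) - 26114 = (21323 - 6*11*7) - 26114 = (21323 - 66*7) - 26114 = (21323 - 462) - 26114 = 20861 - 26114 = -5253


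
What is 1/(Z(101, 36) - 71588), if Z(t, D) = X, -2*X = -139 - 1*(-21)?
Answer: -1/71529 ≈ -1.3980e-5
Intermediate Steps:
X = 59 (X = -(-139 - 1*(-21))/2 = -(-139 + 21)/2 = -½*(-118) = 59)
Z(t, D) = 59
1/(Z(101, 36) - 71588) = 1/(59 - 71588) = 1/(-71529) = -1/71529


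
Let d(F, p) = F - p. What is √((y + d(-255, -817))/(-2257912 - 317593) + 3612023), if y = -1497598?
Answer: √23959368749972118755/2575505 ≈ 1900.5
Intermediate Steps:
√((y + d(-255, -817))/(-2257912 - 317593) + 3612023) = √((-1497598 + (-255 - 1*(-817)))/(-2257912 - 317593) + 3612023) = √((-1497598 + (-255 + 817))/(-2575505) + 3612023) = √((-1497598 + 562)*(-1/2575505) + 3612023) = √(-1497036*(-1/2575505) + 3612023) = √(1497036/2575505 + 3612023) = √(9302784793651/2575505) = √23959368749972118755/2575505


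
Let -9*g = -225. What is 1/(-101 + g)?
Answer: -1/76 ≈ -0.013158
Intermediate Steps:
g = 25 (g = -⅑*(-225) = 25)
1/(-101 + g) = 1/(-101 + 25) = 1/(-76) = -1/76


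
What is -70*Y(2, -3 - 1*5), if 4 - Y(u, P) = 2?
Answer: -140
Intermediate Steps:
Y(u, P) = 2 (Y(u, P) = 4 - 1*2 = 4 - 2 = 2)
-70*Y(2, -3 - 1*5) = -70*2 = -140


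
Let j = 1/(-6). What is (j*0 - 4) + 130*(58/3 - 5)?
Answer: 5578/3 ≈ 1859.3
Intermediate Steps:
j = -⅙ ≈ -0.16667
(j*0 - 4) + 130*(58/3 - 5) = (-⅙*0 - 4) + 130*(58/3 - 5) = (0 - 4) + 130*(58*(⅓) - 5) = -4 + 130*(58/3 - 5) = -4 + 130*(43/3) = -4 + 5590/3 = 5578/3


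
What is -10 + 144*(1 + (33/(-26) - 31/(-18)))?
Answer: 2590/13 ≈ 199.23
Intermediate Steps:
-10 + 144*(1 + (33/(-26) - 31/(-18))) = -10 + 144*(1 + (33*(-1/26) - 31*(-1/18))) = -10 + 144*(1 + (-33/26 + 31/18)) = -10 + 144*(1 + 53/117) = -10 + 144*(170/117) = -10 + 2720/13 = 2590/13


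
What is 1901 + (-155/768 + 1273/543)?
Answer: 264552041/139008 ≈ 1903.1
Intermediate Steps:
1901 + (-155/768 + 1273/543) = 1901 + 297833/139008 = 264552041/139008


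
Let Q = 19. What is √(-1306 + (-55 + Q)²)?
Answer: I*√10 ≈ 3.1623*I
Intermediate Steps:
√(-1306 + (-55 + Q)²) = √(-1306 + (-55 + 19)²) = √(-1306 + (-36)²) = √(-1306 + 1296) = √(-10) = I*√10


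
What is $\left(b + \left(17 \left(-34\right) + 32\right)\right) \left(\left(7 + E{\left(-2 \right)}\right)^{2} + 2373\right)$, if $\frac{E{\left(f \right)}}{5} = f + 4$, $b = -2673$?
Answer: $-8568978$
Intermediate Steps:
$E{\left(f \right)} = 20 + 5 f$ ($E{\left(f \right)} = 5 \left(f + 4\right) = 5 \left(4 + f\right) = 20 + 5 f$)
$\left(b + \left(17 \left(-34\right) + 32\right)\right) \left(\left(7 + E{\left(-2 \right)}\right)^{2} + 2373\right) = \left(-2673 + \left(17 \left(-34\right) + 32\right)\right) \left(\left(7 + \left(20 + 5 \left(-2\right)\right)\right)^{2} + 2373\right) = \left(-2673 + \left(-578 + 32\right)\right) \left(\left(7 + \left(20 - 10\right)\right)^{2} + 2373\right) = \left(-2673 - 546\right) \left(\left(7 + 10\right)^{2} + 2373\right) = - 3219 \left(17^{2} + 2373\right) = - 3219 \left(289 + 2373\right) = \left(-3219\right) 2662 = -8568978$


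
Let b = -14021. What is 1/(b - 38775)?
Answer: -1/52796 ≈ -1.8941e-5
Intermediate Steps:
1/(b - 38775) = 1/(-14021 - 38775) = 1/(-52796) = -1/52796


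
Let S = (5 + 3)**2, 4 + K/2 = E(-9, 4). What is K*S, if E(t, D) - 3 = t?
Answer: -1280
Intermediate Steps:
E(t, D) = 3 + t
K = -20 (K = -8 + 2*(3 - 9) = -8 + 2*(-6) = -8 - 12 = -20)
S = 64 (S = 8**2 = 64)
K*S = -20*64 = -1280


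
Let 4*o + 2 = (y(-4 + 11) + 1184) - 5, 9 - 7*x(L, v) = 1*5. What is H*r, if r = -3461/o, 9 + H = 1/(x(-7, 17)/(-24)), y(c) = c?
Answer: 176511/296 ≈ 596.32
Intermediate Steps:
x(L, v) = 4/7 (x(L, v) = 9/7 - 5/7 = 4/7)
o = 296 (o = -½ + (((-4 + 11) + 1184) - 5)/4 = -½ + ((7 + 1184) - 5)/4 = -½ + (1191 - 5)/4 = -½ + (¼)*1186 = -½ + 593/2 = 296)
H = -51 (H = -9 + 1/((4/7)/(-24)) = -9 + 1/((4/7)*(-1/24)) = -9 + 1/(-1/42) = -9 - 42 = -51)
r = -3461/296 ≈ -11.693
H*r = -51*(-3461/296) = 176511/296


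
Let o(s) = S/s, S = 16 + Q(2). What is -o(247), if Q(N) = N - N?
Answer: -16/247 ≈ -0.064777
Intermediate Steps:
Q(N) = 0
S = 16 (S = 16 + 0 = 16)
o(s) = 16/s
-o(247) = -16/247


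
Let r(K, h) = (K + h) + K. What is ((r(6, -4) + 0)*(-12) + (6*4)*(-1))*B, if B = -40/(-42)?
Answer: -800/7 ≈ -114.29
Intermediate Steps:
r(K, h) = h + 2*K
B = 20/21 (B = -40*(-1/42) = 20/21 ≈ 0.95238)
((r(6, -4) + 0)*(-12) + (6*4)*(-1))*B = (((-4 + 2*6) + 0)*(-12) + (6*4)*(-1))*(20/21) = (((-4 + 12) + 0)*(-12) + 24*(-1))*(20/21) = ((8 + 0)*(-12) - 24)*(20/21) = (8*(-12) - 24)*(20/21) = (-96 - 24)*(20/21) = -120*20/21 = -800/7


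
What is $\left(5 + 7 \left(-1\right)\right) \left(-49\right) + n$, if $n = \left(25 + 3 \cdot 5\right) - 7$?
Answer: $131$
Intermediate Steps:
$n = 33$ ($n = \left(25 + 15\right) - 7 = 40 - 7 = 33$)
$\left(5 + 7 \left(-1\right)\right) \left(-49\right) + n = \left(5 + 7 \left(-1\right)\right) \left(-49\right) + 33 = \left(5 - 7\right) \left(-49\right) + 33 = \left(-2\right) \left(-49\right) + 33 = 98 + 33 = 131$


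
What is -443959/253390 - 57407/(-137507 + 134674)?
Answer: 13288623883/717853870 ≈ 18.512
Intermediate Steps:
-443959/253390 - 57407/(-137507 + 134674) = -443959*1/253390 - 57407/(-2833) = -443959/253390 - 57407*(-1/2833) = -443959/253390 + 57407/2833 = 13288623883/717853870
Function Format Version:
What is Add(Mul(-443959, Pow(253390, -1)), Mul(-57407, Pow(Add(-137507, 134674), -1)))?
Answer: Rational(13288623883, 717853870) ≈ 18.512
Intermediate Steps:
Add(Mul(-443959, Pow(253390, -1)), Mul(-57407, Pow(Add(-137507, 134674), -1))) = Add(Mul(-443959, Rational(1, 253390)), Mul(-57407, Pow(-2833, -1))) = Add(Rational(-443959, 253390), Mul(-57407, Rational(-1, 2833))) = Add(Rational(-443959, 253390), Rational(57407, 2833)) = Rational(13288623883, 717853870)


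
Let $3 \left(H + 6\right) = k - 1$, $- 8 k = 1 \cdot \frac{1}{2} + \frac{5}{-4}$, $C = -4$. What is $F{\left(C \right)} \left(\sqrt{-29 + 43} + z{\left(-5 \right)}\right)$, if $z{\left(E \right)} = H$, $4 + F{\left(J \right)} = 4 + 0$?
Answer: $0$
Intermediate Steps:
$F{\left(J \right)} = 0$ ($F{\left(J \right)} = -4 + \left(4 + 0\right) = -4 + 4 = 0$)
$k = \frac{3}{32}$ ($k = - \frac{1 \cdot \frac{1}{2} + \frac{5}{-4}}{8} = - \frac{1 \cdot \frac{1}{2} + 5 \left(- \frac{1}{4}\right)}{8} = - \frac{\frac{1}{2} - \frac{5}{4}}{8} = \left(- \frac{1}{8}\right) \left(- \frac{3}{4}\right) = \frac{3}{32} \approx 0.09375$)
$H = - \frac{605}{96}$ ($H = -6 + \frac{\frac{3}{32} - 1}{3} = -6 + \frac{1}{3} \left(- \frac{29}{32}\right) = -6 - \frac{29}{96} = - \frac{605}{96} \approx -6.3021$)
$z{\left(E \right)} = - \frac{605}{96}$
$F{\left(C \right)} \left(\sqrt{-29 + 43} + z{\left(-5 \right)}\right) = 0 \left(\sqrt{-29 + 43} - \frac{605}{96}\right) = 0 \left(\sqrt{14} - \frac{605}{96}\right) = 0 \left(- \frac{605}{96} + \sqrt{14}\right) = 0$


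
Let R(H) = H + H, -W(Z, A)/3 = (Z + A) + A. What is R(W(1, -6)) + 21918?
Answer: 21984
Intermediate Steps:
W(Z, A) = -6*A - 3*Z (W(Z, A) = -3*((Z + A) + A) = -3*((A + Z) + A) = -3*(Z + 2*A) = -6*A - 3*Z)
R(H) = 2*H
R(W(1, -6)) + 21918 = 2*(-6*(-6) - 3*1) + 21918 = 2*(36 - 3) + 21918 = 2*33 + 21918 = 66 + 21918 = 21984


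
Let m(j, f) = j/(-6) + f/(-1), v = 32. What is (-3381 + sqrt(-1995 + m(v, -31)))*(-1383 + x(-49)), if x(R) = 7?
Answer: 4652256 - 2752*I*sqrt(4431)/3 ≈ 4.6523e+6 - 61063.0*I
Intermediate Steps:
m(j, f) = -f - j/6 (m(j, f) = j*(-1/6) + f*(-1) = -j/6 - f = -f - j/6)
(-3381 + sqrt(-1995 + m(v, -31)))*(-1383 + x(-49)) = (-3381 + sqrt(-1995 + (-1*(-31) - 1/6*32)))*(-1383 + 7) = (-3381 + sqrt(-1995 + (31 - 16/3)))*(-1376) = (-3381 + sqrt(-1995 + 77/3))*(-1376) = (-3381 + sqrt(-5908/3))*(-1376) = (-3381 + 2*I*sqrt(4431)/3)*(-1376) = 4652256 - 2752*I*sqrt(4431)/3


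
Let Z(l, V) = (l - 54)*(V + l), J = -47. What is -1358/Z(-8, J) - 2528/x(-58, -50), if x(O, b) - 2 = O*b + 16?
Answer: -3145781/2487595 ≈ -1.2646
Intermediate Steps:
x(O, b) = 18 + O*b (x(O, b) = 2 + (O*b + 16) = 2 + (16 + O*b) = 18 + O*b)
Z(l, V) = (-54 + l)*(V + l)
-1358/Z(-8, J) - 2528/x(-58, -50) = -1358/((-8)**2 - 54*(-47) - 54*(-8) - 47*(-8)) - 2528/(18 - 58*(-50)) = -1358/(64 + 2538 + 432 + 376) - 2528/(18 + 2900) = -1358/3410 - 2528/2918 = -1358*1/3410 - 2528*1/2918 = -679/1705 - 1264/1459 = -3145781/2487595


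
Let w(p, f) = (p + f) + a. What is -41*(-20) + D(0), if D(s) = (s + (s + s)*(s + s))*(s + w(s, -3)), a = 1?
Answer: 820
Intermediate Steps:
w(p, f) = 1 + f + p (w(p, f) = (p + f) + 1 = (f + p) + 1 = 1 + f + p)
D(s) = (-2 + 2*s)*(s + 4*s²) (D(s) = (s + (s + s)*(s + s))*(s + (1 - 3 + s)) = (s + (2*s)*(2*s))*(s + (-2 + s)) = (s + 4*s²)*(-2 + 2*s) = (-2 + 2*s)*(s + 4*s²))
-41*(-20) + D(0) = -41*(-20) + 2*0*(-1 - 3*0 + 4*0²) = 820 + 2*0*(-1 + 0 + 4*0) = 820 + 2*0*(-1 + 0 + 0) = 820 + 2*0*(-1) = 820 + 0 = 820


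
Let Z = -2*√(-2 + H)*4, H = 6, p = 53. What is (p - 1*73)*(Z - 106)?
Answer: 2440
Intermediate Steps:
Z = -16 (Z = -2*√(-2 + 6)*4 = -2*√4*4 = -2*2*4 = -4*4 = -16)
(p - 1*73)*(Z - 106) = (53 - 1*73)*(-16 - 106) = (53 - 73)*(-122) = -20*(-122) = 2440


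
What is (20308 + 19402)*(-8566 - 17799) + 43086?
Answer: -1046911064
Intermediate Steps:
(20308 + 19402)*(-8566 - 17799) + 43086 = 39710*(-26365) + 43086 = -1046954150 + 43086 = -1046911064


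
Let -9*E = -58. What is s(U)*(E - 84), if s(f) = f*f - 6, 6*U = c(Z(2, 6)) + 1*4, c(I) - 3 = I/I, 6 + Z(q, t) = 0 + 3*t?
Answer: 26524/81 ≈ 327.46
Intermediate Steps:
Z(q, t) = -6 + 3*t (Z(q, t) = -6 + (0 + 3*t) = -6 + 3*t)
c(I) = 4 (c(I) = 3 + I/I = 3 + 1 = 4)
E = 58/9 (E = -⅑*(-58) = 58/9 ≈ 6.4444)
U = 4/3 (U = (4 + 1*4)/6 = (4 + 4)/6 = (⅙)*8 = 4/3 ≈ 1.3333)
s(f) = -6 + f² (s(f) = f² - 6 = -6 + f²)
s(U)*(E - 84) = (-6 + (4/3)²)*(58/9 - 84) = (-6 + 16/9)*(-698/9) = -38/9*(-698/9) = 26524/81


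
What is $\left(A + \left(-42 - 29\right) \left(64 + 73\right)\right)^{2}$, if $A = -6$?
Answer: $94731289$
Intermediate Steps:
$\left(A + \left(-42 - 29\right) \left(64 + 73\right)\right)^{2} = \left(-6 + \left(-42 - 29\right) \left(64 + 73\right)\right)^{2} = \left(-6 - 9727\right)^{2} = \left(-9733\right)^{2} = 94731289$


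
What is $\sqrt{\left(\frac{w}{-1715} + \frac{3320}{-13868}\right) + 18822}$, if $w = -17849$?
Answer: $\frac{\sqrt{13587519363718335}}{849415} \approx 137.23$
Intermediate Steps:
$\sqrt{\left(\frac{w}{-1715} + \frac{3320}{-13868}\right) + 18822} = \sqrt{\left(- \frac{17849}{-1715} + \frac{3320}{-13868}\right) + 18822} = \sqrt{\left(\left(-17849\right) \left(- \frac{1}{1715}\right) + 3320 \left(- \frac{1}{13868}\right)\right) + 18822} = \sqrt{\left(\frac{17849}{1715} - \frac{830}{3467}\right) + 18822} = \sqrt{\frac{60459033}{5945905} + 18822} = \sqrt{\frac{111974282943}{5945905}} = \frac{\sqrt{13587519363718335}}{849415}$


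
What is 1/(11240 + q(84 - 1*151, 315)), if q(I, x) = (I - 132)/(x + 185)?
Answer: 500/5619801 ≈ 8.8971e-5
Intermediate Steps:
q(I, x) = (-132 + I)/(185 + x)
1/(11240 + q(84 - 1*151, 315)) = 1/(11240 + (-132 + (84 - 1*151))/(185 + 315)) = 1/(11240 + (-132 + (84 - 151))/500) = 1/(11240 + (-132 - 67)/500) = 1/(11240 + (1/500)*(-199)) = 1/(11240 - 199/500) = 1/(5619801/500) = 500/5619801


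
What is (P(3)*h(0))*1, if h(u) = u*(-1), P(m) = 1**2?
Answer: 0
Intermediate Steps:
P(m) = 1
h(u) = -u
(P(3)*h(0))*1 = (1*(-1*0))*1 = (1*0)*1 = 0*1 = 0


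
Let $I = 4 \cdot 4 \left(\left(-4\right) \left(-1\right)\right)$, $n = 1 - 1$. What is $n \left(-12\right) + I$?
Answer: $64$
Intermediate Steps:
$n = 0$
$I = 64$ ($I = 16 \cdot 4 = 64$)
$n \left(-12\right) + I = 0 \left(-12\right) + 64 = 0 + 64 = 64$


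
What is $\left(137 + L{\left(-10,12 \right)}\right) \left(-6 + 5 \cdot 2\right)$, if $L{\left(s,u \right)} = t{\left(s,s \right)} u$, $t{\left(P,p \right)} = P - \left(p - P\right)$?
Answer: $68$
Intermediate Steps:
$t{\left(P,p \right)} = - p + 2 P$ ($t{\left(P,p \right)} = P + \left(P - p\right) = - p + 2 P$)
$L{\left(s,u \right)} = s u$ ($L{\left(s,u \right)} = \left(- s + 2 s\right) u = s u$)
$\left(137 + L{\left(-10,12 \right)}\right) \left(-6 + 5 \cdot 2\right) = \left(137 - 120\right) \left(-6 + 5 \cdot 2\right) = \left(137 - 120\right) \left(-6 + 10\right) = 17 \cdot 4 = 68$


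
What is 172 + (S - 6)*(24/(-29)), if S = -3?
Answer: 5204/29 ≈ 179.45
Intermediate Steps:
172 + (S - 6)*(24/(-29)) = 172 + (-3 - 6)*(24/(-29)) = 172 - 216*(-1)/29 = 172 - 9*(-24/29) = 172 + 216/29 = 5204/29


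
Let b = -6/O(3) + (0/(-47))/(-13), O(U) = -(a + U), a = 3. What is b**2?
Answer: 1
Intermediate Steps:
O(U) = -3 - U (O(U) = -(3 + U) = -3 - U)
b = 1 (b = -6/(-3 - 1*3) + (0/(-47))/(-13) = -6/(-3 - 3) + (0*(-1/47))*(-1/13) = -6/(-6) + 0*(-1/13) = -6*(-1/6) + 0 = 1 + 0 = 1)
b**2 = 1**2 = 1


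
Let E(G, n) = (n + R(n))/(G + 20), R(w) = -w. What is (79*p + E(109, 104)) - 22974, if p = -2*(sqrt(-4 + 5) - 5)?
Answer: -22342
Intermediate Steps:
p = 8 (p = -2*(sqrt(1) - 5) = -2*(1 - 5) = -2*(-4) = 8)
E(G, n) = 0 (E(G, n) = (n - n)/(G + 20) = 0/(20 + G) = 0)
(79*p + E(109, 104)) - 22974 = (79*8 + 0) - 22974 = (632 + 0) - 22974 = 632 - 22974 = -22342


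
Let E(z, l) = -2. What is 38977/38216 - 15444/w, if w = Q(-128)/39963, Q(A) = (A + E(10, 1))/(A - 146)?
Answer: -248565195963163/191080 ≈ -1.3008e+9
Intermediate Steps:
Q(A) = (-2 + A)/(-146 + A) (Q(A) = (A - 2)/(A - 146) = (-2 + A)/(-146 + A))
w = 65/5474931 (w = ((-2 - 128)/(-146 - 128))/39963 = (-130/(-274))*(1/39963) = -1/274*(-130)*(1/39963) = (65/137)*(1/39963) = 65/5474931 ≈ 1.1872e-5)
38977/38216 - 15444/w = 38977/38216 - 15444/65/5474931 = 38977*(1/38216) - 15444*5474931/65 = 38977/38216 - 6504218028/5 = -248565195963163/191080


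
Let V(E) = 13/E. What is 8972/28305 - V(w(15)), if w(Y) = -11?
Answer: 466657/311355 ≈ 1.4988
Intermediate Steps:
8972/28305 - V(w(15)) = 8972/28305 - 13/(-11) = 8972*(1/28305) - 13*(-1)/11 = 8972/28305 - 1*(-13/11) = 8972/28305 + 13/11 = 466657/311355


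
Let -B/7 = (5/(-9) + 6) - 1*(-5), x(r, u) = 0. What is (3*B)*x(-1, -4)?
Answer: 0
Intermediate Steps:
B = -658/9 (B = -7*((5/(-9) + 6) - 1*(-5)) = -7*((5*(-1/9) + 6) + 5) = -7*((-5/9 + 6) + 5) = -7*(49/9 + 5) = -7*94/9 = -658/9 ≈ -73.111)
(3*B)*x(-1, -4) = (3*(-658/9))*0 = -658/3*0 = 0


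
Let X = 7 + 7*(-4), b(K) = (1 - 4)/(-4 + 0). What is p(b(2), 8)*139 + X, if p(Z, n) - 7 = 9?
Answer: 2203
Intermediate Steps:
b(K) = ¾ (b(K) = -3/(-4) = -3*(-¼) = ¾)
p(Z, n) = 16 (p(Z, n) = 7 + 9 = 16)
X = -21 (X = 7 - 28 = -21)
p(b(2), 8)*139 + X = 16*139 - 21 = 2224 - 21 = 2203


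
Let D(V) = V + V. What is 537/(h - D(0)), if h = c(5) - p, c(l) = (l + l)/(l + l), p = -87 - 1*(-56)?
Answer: 537/32 ≈ 16.781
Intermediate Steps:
p = -31 (p = -87 + 56 = -31)
c(l) = 1 (c(l) = (2*l)/((2*l)) = (2*l)*(1/(2*l)) = 1)
h = 32 (h = 1 - 1*(-31) = 1 + 31 = 32)
D(V) = 2*V
537/(h - D(0)) = 537/(32 - 2*0) = 537/(32 - 1*0) = 537/(32 + 0) = 537/32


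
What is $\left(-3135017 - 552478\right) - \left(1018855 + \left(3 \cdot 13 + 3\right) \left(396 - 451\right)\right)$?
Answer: $-4704040$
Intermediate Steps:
$\left(-3135017 - 552478\right) - \left(1018855 + \left(3 \cdot 13 + 3\right) \left(396 - 451\right)\right) = -3687495 - \left(1018855 + \left(39 + 3\right) \left(-55\right)\right) = -3687495 - \left(1018855 + 42 \left(-55\right)\right) = -3687495 - 1016545 = -4704040$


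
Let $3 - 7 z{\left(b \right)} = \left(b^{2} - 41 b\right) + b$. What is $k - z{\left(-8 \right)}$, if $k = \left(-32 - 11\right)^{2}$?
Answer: $\frac{13324}{7} \approx 1903.4$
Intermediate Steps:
$z{\left(b \right)} = \frac{3}{7} - \frac{b^{2}}{7} + \frac{40 b}{7}$ ($z{\left(b \right)} = \frac{3}{7} - \frac{\left(b^{2} - 41 b\right) + b}{7} = \frac{3}{7} - \frac{b^{2} - 40 b}{7} = \frac{3}{7} - \left(- \frac{40 b}{7} + \frac{b^{2}}{7}\right) = \frac{3}{7} - \frac{b^{2}}{7} + \frac{40 b}{7}$)
$k = 1849$ ($k = \left(-43\right)^{2} = 1849$)
$k - z{\left(-8 \right)} = 1849 - \left(\frac{3}{7} - \frac{\left(-8\right)^{2}}{7} + \frac{40}{7} \left(-8\right)\right) = 1849 - \left(\frac{3}{7} - \frac{64}{7} - \frac{320}{7}\right) = 1849 - - \frac{381}{7} = 1849 + \frac{381}{7} = \frac{13324}{7}$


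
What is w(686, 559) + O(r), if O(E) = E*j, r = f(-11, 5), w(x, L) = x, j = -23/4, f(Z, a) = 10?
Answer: 1257/2 ≈ 628.50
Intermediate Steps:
j = -23/4 (j = -23*¼ = -23/4 ≈ -5.7500)
r = 10
O(E) = -23*E/4 (O(E) = E*(-23/4) = -23*E/4)
w(686, 559) + O(r) = 686 - 23/4*10 = 686 - 115/2 = 1257/2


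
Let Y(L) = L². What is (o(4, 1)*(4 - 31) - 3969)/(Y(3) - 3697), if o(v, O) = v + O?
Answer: 513/461 ≈ 1.1128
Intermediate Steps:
o(v, O) = O + v
(o(4, 1)*(4 - 31) - 3969)/(Y(3) - 3697) = ((1 + 4)*(4 - 31) - 3969)/(3² - 3697) = (5*(-27) - 3969)/(9 - 3697) = (-135 - 3969)/(-3688) = -4104*(-1/3688) = 513/461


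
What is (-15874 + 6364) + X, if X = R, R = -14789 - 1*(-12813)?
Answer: -11486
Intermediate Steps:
R = -1976 (R = -14789 + 12813 = -1976)
X = -1976
(-15874 + 6364) + X = (-15874 + 6364) - 1976 = -9510 - 1976 = -11486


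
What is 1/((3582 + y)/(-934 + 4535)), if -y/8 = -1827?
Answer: 3601/18198 ≈ 0.19788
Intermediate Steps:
y = 14616 (y = -8*(-1827) = 14616)
1/((3582 + y)/(-934 + 4535)) = 1/((3582 + 14616)/(-934 + 4535)) = 1/(18198/3601) = 3601/18198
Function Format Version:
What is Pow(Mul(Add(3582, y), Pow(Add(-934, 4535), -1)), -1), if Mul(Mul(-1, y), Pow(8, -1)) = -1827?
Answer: Rational(3601, 18198) ≈ 0.19788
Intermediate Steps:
y = 14616 (y = Mul(-8, -1827) = 14616)
Pow(Mul(Add(3582, y), Pow(Add(-934, 4535), -1)), -1) = Pow(Mul(Add(3582, 14616), Pow(Add(-934, 4535), -1)), -1) = Pow(Mul(18198, Pow(3601, -1)), -1) = Pow(Mul(18198, Rational(1, 3601)), -1) = Pow(Rational(18198, 3601), -1) = Rational(3601, 18198)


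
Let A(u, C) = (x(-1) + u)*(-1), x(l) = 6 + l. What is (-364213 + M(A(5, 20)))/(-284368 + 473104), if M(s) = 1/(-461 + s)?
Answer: -42886081/22223664 ≈ -1.9297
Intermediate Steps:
A(u, C) = -5 - u (A(u, C) = ((6 - 1) + u)*(-1) = (5 + u)*(-1) = -5 - u)
(-364213 + M(A(5, 20)))/(-284368 + 473104) = (-364213 + 1/(-461 + (-5 - 1*5)))/(-284368 + 473104) = (-364213 + 1/(-461 + (-5 - 5)))/188736 = (-364213 + 1/(-461 - 10))*(1/188736) = (-364213 + 1/(-471))*(1/188736) = (-364213 - 1/471)*(1/188736) = -171544324/471*1/188736 = -42886081/22223664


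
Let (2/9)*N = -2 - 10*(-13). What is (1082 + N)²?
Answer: 2748964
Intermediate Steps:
N = 576 (N = 9*(-2 - 10*(-13))/2 = 9*(-2 + 130)/2 = (9/2)*128 = 576)
(1082 + N)² = (1082 + 576)² = 1658² = 2748964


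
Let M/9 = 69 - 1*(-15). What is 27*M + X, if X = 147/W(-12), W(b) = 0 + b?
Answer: 81599/4 ≈ 20400.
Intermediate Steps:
W(b) = b
M = 756 (M = 9*(69 - 1*(-15)) = 9*(69 + 15) = 9*84 = 756)
X = -49/4 (X = 147/(-12) = 147*(-1/12) = -49/4 ≈ -12.250)
27*M + X = 27*756 - 49/4 = 20412 - 49/4 = 81599/4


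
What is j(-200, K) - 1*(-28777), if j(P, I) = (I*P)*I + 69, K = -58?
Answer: -643954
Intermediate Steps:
j(P, I) = 69 + P*I² (j(P, I) = P*I² + 69 = 69 + P*I²)
j(-200, K) - 1*(-28777) = (69 - 200*(-58)²) - 1*(-28777) = (69 - 200*3364) + 28777 = (69 - 672800) + 28777 = -672731 + 28777 = -643954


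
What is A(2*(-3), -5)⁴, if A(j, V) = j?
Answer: 1296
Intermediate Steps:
A(2*(-3), -5)⁴ = (2*(-3))⁴ = (-6)⁴ = 1296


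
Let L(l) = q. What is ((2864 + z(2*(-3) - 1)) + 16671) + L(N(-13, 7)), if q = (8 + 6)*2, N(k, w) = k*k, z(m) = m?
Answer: 19556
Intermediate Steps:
N(k, w) = k²
q = 28 (q = 14*2 = 28)
L(l) = 28
((2864 + z(2*(-3) - 1)) + 16671) + L(N(-13, 7)) = ((2864 + (2*(-3) - 1)) + 16671) + 28 = ((2864 + (-6 - 1)) + 16671) + 28 = ((2864 - 7) + 16671) + 28 = (2857 + 16671) + 28 = 19528 + 28 = 19556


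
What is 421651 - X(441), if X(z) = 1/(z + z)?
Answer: 371896181/882 ≈ 4.2165e+5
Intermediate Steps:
X(z) = 1/(2*z)
421651 - X(441) = 421651 - 1/(2*441) = 421651 - 1*1/882 = 421651 - 1/882 = 371896181/882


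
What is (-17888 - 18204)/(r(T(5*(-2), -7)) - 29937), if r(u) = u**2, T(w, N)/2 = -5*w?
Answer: 36092/19937 ≈ 1.8103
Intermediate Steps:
T(w, N) = -10*w (T(w, N) = 2*(-5*w) = -10*w)
(-17888 - 18204)/(r(T(5*(-2), -7)) - 29937) = (-17888 - 18204)/((-50*(-2))**2 - 29937) = -36092/((-10*(-10))**2 - 29937) = -36092/(100**2 - 29937) = -36092/(10000 - 29937) = -36092/(-19937) = -36092*(-1/19937) = 36092/19937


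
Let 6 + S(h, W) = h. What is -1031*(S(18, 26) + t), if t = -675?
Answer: 683553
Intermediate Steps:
S(h, W) = -6 + h
-1031*(S(18, 26) + t) = -1031*((-6 + 18) - 675) = -1031*(12 - 675) = -1031*(-663) = 683553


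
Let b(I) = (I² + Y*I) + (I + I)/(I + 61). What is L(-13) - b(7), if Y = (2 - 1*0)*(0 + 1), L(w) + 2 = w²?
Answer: 3529/34 ≈ 103.79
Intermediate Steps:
L(w) = -2 + w²
Y = 2 (Y = (2 + 0)*1 = 2*1 = 2)
b(I) = I² + 2*I + 2*I/(61 + I) (b(I) = (I² + 2*I) + (I + I)/(I + 61) = (I² + 2*I) + (2*I)/(61 + I) = (I² + 2*I) + 2*I/(61 + I) = I² + 2*I + 2*I/(61 + I))
L(-13) - b(7) = (-2 + (-13)²) - 7*(124 + 7² + 63*7)/(61 + 7) = (-2 + 169) - 7*(124 + 49 + 441)/68 = 167 - 7*614/68 = 167 - 1*2149/34 = 167 - 2149/34 = 3529/34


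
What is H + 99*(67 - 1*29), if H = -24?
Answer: 3738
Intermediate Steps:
H + 99*(67 - 1*29) = -24 + 99*(67 - 1*29) = -24 + 99*(67 - 29) = -24 + 99*38 = -24 + 3762 = 3738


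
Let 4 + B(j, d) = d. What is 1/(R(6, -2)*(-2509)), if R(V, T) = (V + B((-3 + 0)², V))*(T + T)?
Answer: 1/80288 ≈ 1.2455e-5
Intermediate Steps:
B(j, d) = -4 + d
R(V, T) = 2*T*(-4 + 2*V) (R(V, T) = (V + (-4 + V))*(T + T) = (-4 + 2*V)*(2*T) = 2*T*(-4 + 2*V))
1/(R(6, -2)*(-2509)) = 1/((4*(-2)*(-2 + 6))*(-2509)) = 1/((4*(-2)*4)*(-2509)) = 1/(-32*(-2509)) = 1/80288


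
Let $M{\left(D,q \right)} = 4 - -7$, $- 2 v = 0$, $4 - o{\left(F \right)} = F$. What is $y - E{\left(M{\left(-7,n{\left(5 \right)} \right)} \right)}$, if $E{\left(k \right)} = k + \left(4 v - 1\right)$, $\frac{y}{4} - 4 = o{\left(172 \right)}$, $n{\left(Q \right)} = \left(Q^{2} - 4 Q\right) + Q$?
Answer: $-666$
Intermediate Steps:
$o{\left(F \right)} = 4 - F$
$n{\left(Q \right)} = Q^{2} - 3 Q$
$v = 0$ ($v = \left(- \frac{1}{2}\right) 0 = 0$)
$y = -656$ ($y = 16 + 4 \left(4 - 172\right) = 16 + 4 \left(-168\right) = 16 - 672 = -656$)
$M{\left(D,q \right)} = 11$ ($M{\left(D,q \right)} = 4 + 7 = 11$)
$E{\left(k \right)} = -1 + k$ ($E{\left(k \right)} = k + \left(4 \cdot 0 - 1\right) = k + \left(0 - 1\right) = k - 1 = -1 + k$)
$y - E{\left(M{\left(-7,n{\left(5 \right)} \right)} \right)} = -656 - \left(-1 + 11\right) = -656 - 10 = -666$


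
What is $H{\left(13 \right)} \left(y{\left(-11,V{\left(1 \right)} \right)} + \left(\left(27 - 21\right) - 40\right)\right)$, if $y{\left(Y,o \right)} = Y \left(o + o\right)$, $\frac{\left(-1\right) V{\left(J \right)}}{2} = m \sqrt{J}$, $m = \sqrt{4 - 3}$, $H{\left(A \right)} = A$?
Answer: $130$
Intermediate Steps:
$m = 1$ ($m = \sqrt{1} = 1$)
$V{\left(J \right)} = - 2 \sqrt{J}$ ($V{\left(J \right)} = - 2 \cdot 1 \sqrt{J} = - 2 \sqrt{J}$)
$y{\left(Y,o \right)} = 2 Y o$ ($y{\left(Y,o \right)} = Y 2 o = 2 Y o$)
$H{\left(13 \right)} \left(y{\left(-11,V{\left(1 \right)} \right)} + \left(\left(27 - 21\right) - 40\right)\right) = 13 \left(2 \left(-11\right) \left(- 2 \sqrt{1}\right) + \left(\left(27 - 21\right) - 40\right)\right) = 13 \left(2 \left(-11\right) \left(\left(-2\right) 1\right) + \left(6 - 40\right)\right) = 13 \left(2 \left(-11\right) \left(-2\right) - 34\right) = 13 \left(44 - 34\right) = 13 \cdot 10 = 130$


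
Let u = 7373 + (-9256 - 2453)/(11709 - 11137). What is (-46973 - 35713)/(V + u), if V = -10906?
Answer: 47296392/2032585 ≈ 23.269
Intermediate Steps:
u = 4205647/572 (u = 7373 - 11709/572 = 4205647/572 ≈ 7352.5)
(-46973 - 35713)/(V + u) = (-46973 - 35713)/(-10906 + 4205647/572) = -82686/(-2032585/572) = -82686*(-572/2032585) = 47296392/2032585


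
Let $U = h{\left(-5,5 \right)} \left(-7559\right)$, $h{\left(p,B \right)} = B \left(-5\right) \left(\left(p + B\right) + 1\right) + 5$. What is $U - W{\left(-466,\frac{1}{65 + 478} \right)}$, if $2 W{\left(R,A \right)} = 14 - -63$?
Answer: $\frac{302283}{2} \approx 1.5114 \cdot 10^{5}$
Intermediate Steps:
$h{\left(p,B \right)} = 5 - 5 B \left(1 + B + p\right)$ ($h{\left(p,B \right)} = - 5 B \left(\left(B + p\right) + 1\right) + 5 = - 5 B \left(1 + B + p\right) + 5 = 5 - 5 B \left(1 + B + p\right)$)
$W{\left(R,A \right)} = \frac{77}{2}$ ($W{\left(R,A \right)} = \frac{14 - -63}{2} = \frac{14 + 63}{2} = \frac{1}{2} \cdot 77 = \frac{77}{2}$)
$U = 151180$ ($U = \left(5 - 25 - 5 \cdot 5^{2} - 25 \left(-5\right)\right) \left(-7559\right) = \left(5 - 25 - 125 + 125\right) \left(-7559\right) = \left(-20\right) \left(-7559\right) = 151180$)
$U - W{\left(-466,\frac{1}{65 + 478} \right)} = 151180 - \frac{77}{2} = \frac{302283}{2}$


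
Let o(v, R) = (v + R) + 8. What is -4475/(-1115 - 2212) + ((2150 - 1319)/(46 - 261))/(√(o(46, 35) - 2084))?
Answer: 4475/3327 + 277*I*√1995/142975 ≈ 1.3451 + 0.086535*I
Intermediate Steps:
o(v, R) = 8 + R + v (o(v, R) = (R + v) + 8 = 8 + R + v)
-4475/(-1115 - 2212) + ((2150 - 1319)/(46 - 261))/(√(o(46, 35) - 2084)) = -4475/(-1115 - 2212) + ((2150 - 1319)/(46 - 261))/(√((8 + 35 + 46) - 2084)) = -4475/(-3327) + (831/(-215))/(√(89 - 2084)) = -4475*(-1/3327) + (831*(-1/215))/(√(-1995)) = 4475/3327 - 831*(-I*√1995/1995)/215 = 4475/3327 - (-277)*I*√1995/142975 = 4475/3327 + 277*I*√1995/142975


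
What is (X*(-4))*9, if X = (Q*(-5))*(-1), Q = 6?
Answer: -1080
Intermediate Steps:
X = 30 (X = (6*(-5))*(-1) = -30*(-1) = 30)
(X*(-4))*9 = (30*(-4))*9 = -120*9 = -1080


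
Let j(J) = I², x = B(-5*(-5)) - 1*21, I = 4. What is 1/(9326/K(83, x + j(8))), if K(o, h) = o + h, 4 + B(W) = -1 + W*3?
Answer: 74/4663 ≈ 0.015870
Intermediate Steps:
B(W) = -5 + 3*W (B(W) = -4 + (-1 + W*3) = -4 + (-1 + 3*W) = -5 + 3*W)
x = 49 (x = (-5 + 3*(-5*(-5))) - 1*21 = (-5 + 3*25) - 21 = (-5 + 75) - 21 = 70 - 21 = 49)
j(J) = 16 (j(J) = 4² = 16)
K(o, h) = h + o
1/(9326/K(83, x + j(8))) = 1/(9326/((49 + 16) + 83)) = 1/(9326/(65 + 83)) = 1/(9326/148) = 1/(9326*(1/148)) = 1/(4663/74) = 74/4663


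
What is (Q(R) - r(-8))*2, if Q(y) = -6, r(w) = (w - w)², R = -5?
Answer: -12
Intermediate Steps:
r(w) = 0 (r(w) = 0² = 0)
(Q(R) - r(-8))*2 = (-6 - 1*0)*2 = (-6 + 0)*2 = -6*2 = -12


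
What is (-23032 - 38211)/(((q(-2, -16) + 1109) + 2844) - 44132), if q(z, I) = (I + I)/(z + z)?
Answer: 61243/40171 ≈ 1.5246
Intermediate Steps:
q(z, I) = I/z (q(z, I) = (2*I)/((2*z)) = (2*I)*(1/(2*z)) = I/z)
(-23032 - 38211)/(((q(-2, -16) + 1109) + 2844) - 44132) = (-23032 - 38211)/(((-16/(-2) + 1109) + 2844) - 44132) = -61243/(((-16*(-½) + 1109) + 2844) - 44132) = -61243/(((8 + 1109) + 2844) - 44132) = -61243/((1117 + 2844) - 44132) = -61243/(3961 - 44132) = -61243/(-40171) = -61243*(-1/40171) = 61243/40171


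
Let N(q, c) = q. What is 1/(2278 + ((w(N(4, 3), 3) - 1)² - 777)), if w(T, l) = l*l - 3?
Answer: 1/1526 ≈ 0.00065531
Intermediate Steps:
w(T, l) = -3 + l² (w(T, l) = l² - 3 = -3 + l²)
1/(2278 + ((w(N(4, 3), 3) - 1)² - 777)) = 1/(2278 + (((-3 + 3²) - 1)² - 777)) = 1/(2278 + (((-3 + 9) - 1)² - 777)) = 1/(2278 + ((6 - 1)² - 777)) = 1/(2278 + (5² - 777)) = 1/(2278 + (25 - 777)) = 1/(2278 - 752) = 1/1526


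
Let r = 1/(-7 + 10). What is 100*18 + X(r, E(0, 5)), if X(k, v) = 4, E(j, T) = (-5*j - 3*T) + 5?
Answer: 1804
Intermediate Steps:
E(j, T) = 5 - 5*j - 3*T
r = ⅓ (r = 1/3 = ⅓ ≈ 0.33333)
100*18 + X(r, E(0, 5)) = 100*18 + 4 = 1800 + 4 = 1804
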